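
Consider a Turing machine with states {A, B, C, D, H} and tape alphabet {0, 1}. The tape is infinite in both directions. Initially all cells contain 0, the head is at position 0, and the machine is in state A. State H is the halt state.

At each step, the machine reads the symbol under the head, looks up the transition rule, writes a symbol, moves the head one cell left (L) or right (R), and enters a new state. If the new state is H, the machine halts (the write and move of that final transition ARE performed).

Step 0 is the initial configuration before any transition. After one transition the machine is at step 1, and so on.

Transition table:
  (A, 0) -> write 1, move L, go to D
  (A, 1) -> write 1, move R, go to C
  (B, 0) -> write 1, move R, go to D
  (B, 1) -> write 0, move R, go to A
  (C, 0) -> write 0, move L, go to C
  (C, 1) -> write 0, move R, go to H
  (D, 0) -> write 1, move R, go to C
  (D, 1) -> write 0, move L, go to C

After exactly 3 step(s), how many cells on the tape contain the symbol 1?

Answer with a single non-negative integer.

Answer: 1

Derivation:
Step 1: in state A at pos 0, read 0 -> (A,0)->write 1,move L,goto D. Now: state=D, head=-1, tape[-2..1]=0010 (head:  ^)
Step 2: in state D at pos -1, read 0 -> (D,0)->write 1,move R,goto C. Now: state=C, head=0, tape[-2..1]=0110 (head:   ^)
Step 3: in state C at pos 0, read 1 -> (C,1)->write 0,move R,goto H. Now: state=H, head=1, tape[-2..2]=01000 (head:    ^)
Cells containing 1 after step 3: {-1} -> 1 cell(s)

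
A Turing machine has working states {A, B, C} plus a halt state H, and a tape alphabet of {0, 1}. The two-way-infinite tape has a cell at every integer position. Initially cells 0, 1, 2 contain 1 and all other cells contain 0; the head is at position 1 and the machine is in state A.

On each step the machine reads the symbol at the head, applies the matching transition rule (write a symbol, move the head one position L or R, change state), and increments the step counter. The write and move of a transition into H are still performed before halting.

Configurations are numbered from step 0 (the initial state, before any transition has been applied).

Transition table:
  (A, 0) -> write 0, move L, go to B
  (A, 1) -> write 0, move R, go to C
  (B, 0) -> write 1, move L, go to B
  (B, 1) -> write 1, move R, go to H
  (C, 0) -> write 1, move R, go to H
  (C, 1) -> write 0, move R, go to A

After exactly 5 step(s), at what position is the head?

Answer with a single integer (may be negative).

Answer: 0

Derivation:
Step 1: in state A at pos 1, read 1 -> (A,1)->write 0,move R,goto C. Now: state=C, head=2, tape[-1..3]=01010 (head:    ^)
Step 2: in state C at pos 2, read 1 -> (C,1)->write 0,move R,goto A. Now: state=A, head=3, tape[-1..4]=010000 (head:     ^)
Step 3: in state A at pos 3, read 0 -> (A,0)->write 0,move L,goto B. Now: state=B, head=2, tape[-1..4]=010000 (head:    ^)
Step 4: in state B at pos 2, read 0 -> (B,0)->write 1,move L,goto B. Now: state=B, head=1, tape[-1..4]=010100 (head:   ^)
Step 5: in state B at pos 1, read 0 -> (B,0)->write 1,move L,goto B. Now: state=B, head=0, tape[-1..4]=011100 (head:  ^)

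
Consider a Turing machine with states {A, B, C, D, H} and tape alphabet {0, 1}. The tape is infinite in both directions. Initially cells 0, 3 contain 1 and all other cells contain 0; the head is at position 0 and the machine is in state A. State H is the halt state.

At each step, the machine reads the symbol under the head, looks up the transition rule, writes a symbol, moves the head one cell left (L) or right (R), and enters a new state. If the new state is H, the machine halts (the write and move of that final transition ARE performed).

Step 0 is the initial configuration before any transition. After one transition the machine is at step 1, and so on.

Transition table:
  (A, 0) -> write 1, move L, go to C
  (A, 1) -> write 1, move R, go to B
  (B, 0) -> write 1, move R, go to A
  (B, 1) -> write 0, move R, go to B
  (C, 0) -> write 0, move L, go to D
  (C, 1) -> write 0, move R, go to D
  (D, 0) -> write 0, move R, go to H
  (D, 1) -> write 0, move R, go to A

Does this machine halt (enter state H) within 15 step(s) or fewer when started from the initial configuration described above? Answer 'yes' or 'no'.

Step 1: in state A at pos 0, read 1 -> (A,1)->write 1,move R,goto B. Now: state=B, head=1, tape[-1..4]=010010 (head:   ^)
Step 2: in state B at pos 1, read 0 -> (B,0)->write 1,move R,goto A. Now: state=A, head=2, tape[-1..4]=011010 (head:    ^)
Step 3: in state A at pos 2, read 0 -> (A,0)->write 1,move L,goto C. Now: state=C, head=1, tape[-1..4]=011110 (head:   ^)
Step 4: in state C at pos 1, read 1 -> (C,1)->write 0,move R,goto D. Now: state=D, head=2, tape[-1..4]=010110 (head:    ^)
Step 5: in state D at pos 2, read 1 -> (D,1)->write 0,move R,goto A. Now: state=A, head=3, tape[-1..4]=010010 (head:     ^)
Step 6: in state A at pos 3, read 1 -> (A,1)->write 1,move R,goto B. Now: state=B, head=4, tape[-1..5]=0100100 (head:      ^)
Step 7: in state B at pos 4, read 0 -> (B,0)->write 1,move R,goto A. Now: state=A, head=5, tape[-1..6]=01001100 (head:       ^)
Step 8: in state A at pos 5, read 0 -> (A,0)->write 1,move L,goto C. Now: state=C, head=4, tape[-1..6]=01001110 (head:      ^)
Step 9: in state C at pos 4, read 1 -> (C,1)->write 0,move R,goto D. Now: state=D, head=5, tape[-1..6]=01001010 (head:       ^)
Step 10: in state D at pos 5, read 1 -> (D,1)->write 0,move R,goto A. Now: state=A, head=6, tape[-1..7]=010010000 (head:        ^)
Step 11: in state A at pos 6, read 0 -> (A,0)->write 1,move L,goto C. Now: state=C, head=5, tape[-1..7]=010010010 (head:       ^)
Step 12: in state C at pos 5, read 0 -> (C,0)->write 0,move L,goto D. Now: state=D, head=4, tape[-1..7]=010010010 (head:      ^)
Step 13: in state D at pos 4, read 0 -> (D,0)->write 0,move R,goto H. Now: state=H, head=5, tape[-1..7]=010010010 (head:       ^)
State H reached at step 13; 13 <= 15 -> yes

Answer: yes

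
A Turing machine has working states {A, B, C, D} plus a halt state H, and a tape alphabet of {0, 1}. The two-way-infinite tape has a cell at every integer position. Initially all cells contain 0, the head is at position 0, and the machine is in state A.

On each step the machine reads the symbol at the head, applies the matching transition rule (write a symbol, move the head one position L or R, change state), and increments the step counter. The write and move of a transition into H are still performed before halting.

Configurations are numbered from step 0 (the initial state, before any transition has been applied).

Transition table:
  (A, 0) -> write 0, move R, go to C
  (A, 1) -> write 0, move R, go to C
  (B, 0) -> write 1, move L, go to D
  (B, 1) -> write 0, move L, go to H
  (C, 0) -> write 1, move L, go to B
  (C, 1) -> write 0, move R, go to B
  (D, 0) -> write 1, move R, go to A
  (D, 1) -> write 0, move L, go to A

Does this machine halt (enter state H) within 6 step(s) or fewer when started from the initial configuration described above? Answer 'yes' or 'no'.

Answer: no

Derivation:
Step 1: in state A at pos 0, read 0 -> (A,0)->write 0,move R,goto C. Now: state=C, head=1, tape[-1..2]=0000 (head:   ^)
Step 2: in state C at pos 1, read 0 -> (C,0)->write 1,move L,goto B. Now: state=B, head=0, tape[-1..2]=0010 (head:  ^)
Step 3: in state B at pos 0, read 0 -> (B,0)->write 1,move L,goto D. Now: state=D, head=-1, tape[-2..2]=00110 (head:  ^)
Step 4: in state D at pos -1, read 0 -> (D,0)->write 1,move R,goto A. Now: state=A, head=0, tape[-2..2]=01110 (head:   ^)
Step 5: in state A at pos 0, read 1 -> (A,1)->write 0,move R,goto C. Now: state=C, head=1, tape[-2..2]=01010 (head:    ^)
Step 6: in state C at pos 1, read 1 -> (C,1)->write 0,move R,goto B. Now: state=B, head=2, tape[-2..3]=010000 (head:     ^)
After 6 step(s): state = B (not H) -> not halted within 6 -> no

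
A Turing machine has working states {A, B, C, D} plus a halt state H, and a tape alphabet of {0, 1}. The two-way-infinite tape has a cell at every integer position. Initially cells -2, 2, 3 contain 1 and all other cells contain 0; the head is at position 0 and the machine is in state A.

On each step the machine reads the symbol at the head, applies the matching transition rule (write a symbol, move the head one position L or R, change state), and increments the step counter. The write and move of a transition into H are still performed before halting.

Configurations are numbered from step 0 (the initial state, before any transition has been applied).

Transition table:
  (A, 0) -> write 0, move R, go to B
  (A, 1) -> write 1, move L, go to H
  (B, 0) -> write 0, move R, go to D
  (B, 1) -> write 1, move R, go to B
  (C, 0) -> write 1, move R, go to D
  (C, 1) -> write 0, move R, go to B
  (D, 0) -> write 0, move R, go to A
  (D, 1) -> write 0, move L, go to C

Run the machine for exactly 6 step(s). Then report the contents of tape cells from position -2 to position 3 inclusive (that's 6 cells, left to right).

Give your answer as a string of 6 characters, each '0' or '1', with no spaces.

Answer: 100101

Derivation:
Step 1: in state A at pos 0, read 0 -> (A,0)->write 0,move R,goto B. Now: state=B, head=1, tape[-3..4]=01000110 (head:     ^)
Step 2: in state B at pos 1, read 0 -> (B,0)->write 0,move R,goto D. Now: state=D, head=2, tape[-3..4]=01000110 (head:      ^)
Step 3: in state D at pos 2, read 1 -> (D,1)->write 0,move L,goto C. Now: state=C, head=1, tape[-3..4]=01000010 (head:     ^)
Step 4: in state C at pos 1, read 0 -> (C,0)->write 1,move R,goto D. Now: state=D, head=2, tape[-3..4]=01001010 (head:      ^)
Step 5: in state D at pos 2, read 0 -> (D,0)->write 0,move R,goto A. Now: state=A, head=3, tape[-3..4]=01001010 (head:       ^)
Step 6: in state A at pos 3, read 1 -> (A,1)->write 1,move L,goto H. Now: state=H, head=2, tape[-3..4]=01001010 (head:      ^)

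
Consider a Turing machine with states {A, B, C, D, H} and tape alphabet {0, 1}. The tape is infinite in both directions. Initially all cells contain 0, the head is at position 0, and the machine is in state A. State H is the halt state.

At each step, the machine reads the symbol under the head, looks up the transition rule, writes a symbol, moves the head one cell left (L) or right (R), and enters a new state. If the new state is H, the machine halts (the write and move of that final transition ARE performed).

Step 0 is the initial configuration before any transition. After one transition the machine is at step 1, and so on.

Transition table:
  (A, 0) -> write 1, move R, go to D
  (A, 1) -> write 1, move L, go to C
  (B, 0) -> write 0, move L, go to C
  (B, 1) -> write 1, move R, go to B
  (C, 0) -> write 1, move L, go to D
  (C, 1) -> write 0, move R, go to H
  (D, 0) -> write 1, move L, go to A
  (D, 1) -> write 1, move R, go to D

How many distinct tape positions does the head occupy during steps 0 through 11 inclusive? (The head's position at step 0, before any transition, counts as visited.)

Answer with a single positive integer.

Step 1: in state A at pos 0, read 0 -> (A,0)->write 1,move R,goto D. Now: state=D, head=1, tape[-1..2]=0100 (head:   ^)
Step 2: in state D at pos 1, read 0 -> (D,0)->write 1,move L,goto A. Now: state=A, head=0, tape[-1..2]=0110 (head:  ^)
Step 3: in state A at pos 0, read 1 -> (A,1)->write 1,move L,goto C. Now: state=C, head=-1, tape[-2..2]=00110 (head:  ^)
Step 4: in state C at pos -1, read 0 -> (C,0)->write 1,move L,goto D. Now: state=D, head=-2, tape[-3..2]=001110 (head:  ^)
Step 5: in state D at pos -2, read 0 -> (D,0)->write 1,move L,goto A. Now: state=A, head=-3, tape[-4..2]=0011110 (head:  ^)
Step 6: in state A at pos -3, read 0 -> (A,0)->write 1,move R,goto D. Now: state=D, head=-2, tape[-4..2]=0111110 (head:   ^)
Step 7: in state D at pos -2, read 1 -> (D,1)->write 1,move R,goto D. Now: state=D, head=-1, tape[-4..2]=0111110 (head:    ^)
Step 8: in state D at pos -1, read 1 -> (D,1)->write 1,move R,goto D. Now: state=D, head=0, tape[-4..2]=0111110 (head:     ^)
Step 9: in state D at pos 0, read 1 -> (D,1)->write 1,move R,goto D. Now: state=D, head=1, tape[-4..2]=0111110 (head:      ^)
Step 10: in state D at pos 1, read 1 -> (D,1)->write 1,move R,goto D. Now: state=D, head=2, tape[-4..3]=01111100 (head:       ^)
Step 11: in state D at pos 2, read 0 -> (D,0)->write 1,move L,goto A. Now: state=A, head=1, tape[-4..3]=01111110 (head:      ^)
Head positions at steps 0..11: starting at 0, distinct positions visited = {-3, -2, -1, 0, 1, 2} -> 6 position(s)

Answer: 6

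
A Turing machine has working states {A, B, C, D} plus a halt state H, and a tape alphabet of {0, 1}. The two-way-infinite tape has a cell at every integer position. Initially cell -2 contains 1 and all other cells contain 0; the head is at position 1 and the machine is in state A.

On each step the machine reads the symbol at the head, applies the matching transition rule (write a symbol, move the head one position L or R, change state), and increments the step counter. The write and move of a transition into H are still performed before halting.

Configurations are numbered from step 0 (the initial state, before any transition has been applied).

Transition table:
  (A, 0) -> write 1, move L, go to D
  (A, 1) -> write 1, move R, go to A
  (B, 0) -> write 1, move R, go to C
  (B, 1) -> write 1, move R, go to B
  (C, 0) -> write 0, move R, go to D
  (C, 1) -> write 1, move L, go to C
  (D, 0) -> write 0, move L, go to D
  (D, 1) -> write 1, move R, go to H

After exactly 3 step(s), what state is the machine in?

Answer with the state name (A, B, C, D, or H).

Step 1: in state A at pos 1, read 0 -> (A,0)->write 1,move L,goto D. Now: state=D, head=0, tape[-3..2]=010010 (head:    ^)
Step 2: in state D at pos 0, read 0 -> (D,0)->write 0,move L,goto D. Now: state=D, head=-1, tape[-3..2]=010010 (head:   ^)
Step 3: in state D at pos -1, read 0 -> (D,0)->write 0,move L,goto D. Now: state=D, head=-2, tape[-3..2]=010010 (head:  ^)

Answer: D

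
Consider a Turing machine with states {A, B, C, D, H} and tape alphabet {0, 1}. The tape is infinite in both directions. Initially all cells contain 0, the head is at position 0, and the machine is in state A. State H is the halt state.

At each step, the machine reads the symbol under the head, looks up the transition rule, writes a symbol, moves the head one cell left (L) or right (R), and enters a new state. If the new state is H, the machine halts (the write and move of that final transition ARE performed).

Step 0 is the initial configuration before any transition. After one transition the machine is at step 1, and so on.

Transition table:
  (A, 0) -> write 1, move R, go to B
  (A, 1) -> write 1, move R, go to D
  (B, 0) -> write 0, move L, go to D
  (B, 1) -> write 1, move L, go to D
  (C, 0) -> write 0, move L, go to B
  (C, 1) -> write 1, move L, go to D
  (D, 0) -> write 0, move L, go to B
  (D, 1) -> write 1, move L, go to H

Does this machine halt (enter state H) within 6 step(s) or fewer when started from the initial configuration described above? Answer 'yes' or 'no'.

Step 1: in state A at pos 0, read 0 -> (A,0)->write 1,move R,goto B. Now: state=B, head=1, tape[-1..2]=0100 (head:   ^)
Step 2: in state B at pos 1, read 0 -> (B,0)->write 0,move L,goto D. Now: state=D, head=0, tape[-1..2]=0100 (head:  ^)
Step 3: in state D at pos 0, read 1 -> (D,1)->write 1,move L,goto H. Now: state=H, head=-1, tape[-2..2]=00100 (head:  ^)
State H reached at step 3; 3 <= 6 -> yes

Answer: yes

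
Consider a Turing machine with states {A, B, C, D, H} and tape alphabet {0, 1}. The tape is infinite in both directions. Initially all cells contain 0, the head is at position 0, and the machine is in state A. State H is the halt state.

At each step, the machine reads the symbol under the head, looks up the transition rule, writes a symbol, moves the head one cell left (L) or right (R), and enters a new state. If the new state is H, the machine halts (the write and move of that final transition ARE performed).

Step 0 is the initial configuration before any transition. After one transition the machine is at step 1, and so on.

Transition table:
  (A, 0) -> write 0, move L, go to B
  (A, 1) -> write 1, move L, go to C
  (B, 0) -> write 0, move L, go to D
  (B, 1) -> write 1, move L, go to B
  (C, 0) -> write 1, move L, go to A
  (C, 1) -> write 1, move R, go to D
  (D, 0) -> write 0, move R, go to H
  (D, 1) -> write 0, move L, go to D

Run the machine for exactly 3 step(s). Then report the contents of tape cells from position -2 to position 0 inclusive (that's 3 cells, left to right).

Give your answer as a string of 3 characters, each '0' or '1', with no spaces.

Answer: 000

Derivation:
Step 1: in state A at pos 0, read 0 -> (A,0)->write 0,move L,goto B. Now: state=B, head=-1, tape[-2..1]=0000 (head:  ^)
Step 2: in state B at pos -1, read 0 -> (B,0)->write 0,move L,goto D. Now: state=D, head=-2, tape[-3..1]=00000 (head:  ^)
Step 3: in state D at pos -2, read 0 -> (D,0)->write 0,move R,goto H. Now: state=H, head=-1, tape[-3..1]=00000 (head:   ^)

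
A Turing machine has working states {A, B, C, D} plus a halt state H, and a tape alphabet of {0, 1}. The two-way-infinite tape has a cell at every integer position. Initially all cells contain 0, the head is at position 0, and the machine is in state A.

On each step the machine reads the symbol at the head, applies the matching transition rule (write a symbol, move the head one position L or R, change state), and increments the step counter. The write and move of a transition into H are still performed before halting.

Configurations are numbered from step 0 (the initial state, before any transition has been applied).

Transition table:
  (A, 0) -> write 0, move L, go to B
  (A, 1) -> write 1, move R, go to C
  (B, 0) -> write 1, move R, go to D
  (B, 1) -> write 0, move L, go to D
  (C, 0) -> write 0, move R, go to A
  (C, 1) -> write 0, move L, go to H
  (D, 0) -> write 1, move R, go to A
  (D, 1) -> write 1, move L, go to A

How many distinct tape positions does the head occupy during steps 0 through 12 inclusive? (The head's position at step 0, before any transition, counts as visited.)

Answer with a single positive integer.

Answer: 5

Derivation:
Step 1: in state A at pos 0, read 0 -> (A,0)->write 0,move L,goto B. Now: state=B, head=-1, tape[-2..1]=0000 (head:  ^)
Step 2: in state B at pos -1, read 0 -> (B,0)->write 1,move R,goto D. Now: state=D, head=0, tape[-2..1]=0100 (head:   ^)
Step 3: in state D at pos 0, read 0 -> (D,0)->write 1,move R,goto A. Now: state=A, head=1, tape[-2..2]=01100 (head:    ^)
Step 4: in state A at pos 1, read 0 -> (A,0)->write 0,move L,goto B. Now: state=B, head=0, tape[-2..2]=01100 (head:   ^)
Step 5: in state B at pos 0, read 1 -> (B,1)->write 0,move L,goto D. Now: state=D, head=-1, tape[-2..2]=01000 (head:  ^)
Step 6: in state D at pos -1, read 1 -> (D,1)->write 1,move L,goto A. Now: state=A, head=-2, tape[-3..2]=001000 (head:  ^)
Step 7: in state A at pos -2, read 0 -> (A,0)->write 0,move L,goto B. Now: state=B, head=-3, tape[-4..2]=0001000 (head:  ^)
Step 8: in state B at pos -3, read 0 -> (B,0)->write 1,move R,goto D. Now: state=D, head=-2, tape[-4..2]=0101000 (head:   ^)
Step 9: in state D at pos -2, read 0 -> (D,0)->write 1,move R,goto A. Now: state=A, head=-1, tape[-4..2]=0111000 (head:    ^)
Step 10: in state A at pos -1, read 1 -> (A,1)->write 1,move R,goto C. Now: state=C, head=0, tape[-4..2]=0111000 (head:     ^)
Step 11: in state C at pos 0, read 0 -> (C,0)->write 0,move R,goto A. Now: state=A, head=1, tape[-4..2]=0111000 (head:      ^)
Step 12: in state A at pos 1, read 0 -> (A,0)->write 0,move L,goto B. Now: state=B, head=0, tape[-4..2]=0111000 (head:     ^)
Head positions at steps 0..12: starting at 0, distinct positions visited = {-3, -2, -1, 0, 1} -> 5 position(s)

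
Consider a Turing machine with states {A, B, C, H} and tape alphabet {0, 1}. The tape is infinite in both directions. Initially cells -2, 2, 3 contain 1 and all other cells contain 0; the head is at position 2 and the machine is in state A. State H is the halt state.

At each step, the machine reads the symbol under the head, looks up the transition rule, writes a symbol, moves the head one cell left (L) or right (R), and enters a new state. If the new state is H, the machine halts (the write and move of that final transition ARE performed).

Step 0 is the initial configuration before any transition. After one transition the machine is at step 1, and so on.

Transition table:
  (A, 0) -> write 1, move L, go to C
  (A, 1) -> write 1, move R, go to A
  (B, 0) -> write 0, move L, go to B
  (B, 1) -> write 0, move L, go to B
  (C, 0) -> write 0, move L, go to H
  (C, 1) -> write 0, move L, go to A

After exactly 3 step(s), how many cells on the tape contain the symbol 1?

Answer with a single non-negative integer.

Step 1: in state A at pos 2, read 1 -> (A,1)->write 1,move R,goto A. Now: state=A, head=3, tape[-3..4]=01000110 (head:       ^)
Step 2: in state A at pos 3, read 1 -> (A,1)->write 1,move R,goto A. Now: state=A, head=4, tape[-3..5]=010001100 (head:        ^)
Step 3: in state A at pos 4, read 0 -> (A,0)->write 1,move L,goto C. Now: state=C, head=3, tape[-3..5]=010001110 (head:       ^)
Cells containing 1 after step 3: {-2, 2, 3, 4} -> 4 cell(s)

Answer: 4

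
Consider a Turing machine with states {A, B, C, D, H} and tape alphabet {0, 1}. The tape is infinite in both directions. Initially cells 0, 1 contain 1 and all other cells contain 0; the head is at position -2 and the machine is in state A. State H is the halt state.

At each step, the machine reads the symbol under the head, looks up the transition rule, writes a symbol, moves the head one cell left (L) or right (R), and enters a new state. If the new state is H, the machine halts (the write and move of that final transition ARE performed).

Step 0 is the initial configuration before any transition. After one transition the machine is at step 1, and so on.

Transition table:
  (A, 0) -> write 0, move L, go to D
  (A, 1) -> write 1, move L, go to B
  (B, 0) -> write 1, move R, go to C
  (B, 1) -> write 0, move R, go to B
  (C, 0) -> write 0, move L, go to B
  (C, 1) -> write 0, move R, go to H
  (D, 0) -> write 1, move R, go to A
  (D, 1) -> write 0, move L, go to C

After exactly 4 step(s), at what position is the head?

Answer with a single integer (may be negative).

Step 1: in state A at pos -2, read 0 -> (A,0)->write 0,move L,goto D. Now: state=D, head=-3, tape[-4..2]=0000110 (head:  ^)
Step 2: in state D at pos -3, read 0 -> (D,0)->write 1,move R,goto A. Now: state=A, head=-2, tape[-4..2]=0100110 (head:   ^)
Step 3: in state A at pos -2, read 0 -> (A,0)->write 0,move L,goto D. Now: state=D, head=-3, tape[-4..2]=0100110 (head:  ^)
Step 4: in state D at pos -3, read 1 -> (D,1)->write 0,move L,goto C. Now: state=C, head=-4, tape[-5..2]=00000110 (head:  ^)

Answer: -4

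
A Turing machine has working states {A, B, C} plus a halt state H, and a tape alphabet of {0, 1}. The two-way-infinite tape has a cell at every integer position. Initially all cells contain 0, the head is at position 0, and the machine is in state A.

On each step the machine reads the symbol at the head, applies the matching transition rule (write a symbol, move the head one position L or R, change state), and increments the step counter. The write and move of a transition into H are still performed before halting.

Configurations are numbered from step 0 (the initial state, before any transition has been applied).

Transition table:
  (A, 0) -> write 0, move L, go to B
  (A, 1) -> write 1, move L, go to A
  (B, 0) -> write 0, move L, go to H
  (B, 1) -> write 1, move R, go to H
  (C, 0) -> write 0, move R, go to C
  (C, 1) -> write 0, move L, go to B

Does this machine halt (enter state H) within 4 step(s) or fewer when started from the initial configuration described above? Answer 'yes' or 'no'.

Step 1: in state A at pos 0, read 0 -> (A,0)->write 0,move L,goto B. Now: state=B, head=-1, tape[-2..1]=0000 (head:  ^)
Step 2: in state B at pos -1, read 0 -> (B,0)->write 0,move L,goto H. Now: state=H, head=-2, tape[-3..1]=00000 (head:  ^)
State H reached at step 2; 2 <= 4 -> yes

Answer: yes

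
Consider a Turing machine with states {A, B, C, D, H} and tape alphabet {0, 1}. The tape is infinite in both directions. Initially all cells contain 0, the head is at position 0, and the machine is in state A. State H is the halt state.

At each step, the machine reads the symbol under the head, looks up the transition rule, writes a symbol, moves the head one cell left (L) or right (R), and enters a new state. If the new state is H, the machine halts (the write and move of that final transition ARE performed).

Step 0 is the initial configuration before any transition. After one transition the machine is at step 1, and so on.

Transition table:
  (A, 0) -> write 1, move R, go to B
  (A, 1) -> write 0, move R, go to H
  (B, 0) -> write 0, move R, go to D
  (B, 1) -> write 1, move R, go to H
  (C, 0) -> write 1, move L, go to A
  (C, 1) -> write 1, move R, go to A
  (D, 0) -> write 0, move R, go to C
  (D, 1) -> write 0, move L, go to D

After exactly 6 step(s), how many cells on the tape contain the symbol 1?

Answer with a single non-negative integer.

Step 1: in state A at pos 0, read 0 -> (A,0)->write 1,move R,goto B. Now: state=B, head=1, tape[-1..2]=0100 (head:   ^)
Step 2: in state B at pos 1, read 0 -> (B,0)->write 0,move R,goto D. Now: state=D, head=2, tape[-1..3]=01000 (head:    ^)
Step 3: in state D at pos 2, read 0 -> (D,0)->write 0,move R,goto C. Now: state=C, head=3, tape[-1..4]=010000 (head:     ^)
Step 4: in state C at pos 3, read 0 -> (C,0)->write 1,move L,goto A. Now: state=A, head=2, tape[-1..4]=010010 (head:    ^)
Step 5: in state A at pos 2, read 0 -> (A,0)->write 1,move R,goto B. Now: state=B, head=3, tape[-1..4]=010110 (head:     ^)
Step 6: in state B at pos 3, read 1 -> (B,1)->write 1,move R,goto H. Now: state=H, head=4, tape[-1..5]=0101100 (head:      ^)
Cells containing 1 after step 6: {0, 2, 3} -> 3 cell(s)

Answer: 3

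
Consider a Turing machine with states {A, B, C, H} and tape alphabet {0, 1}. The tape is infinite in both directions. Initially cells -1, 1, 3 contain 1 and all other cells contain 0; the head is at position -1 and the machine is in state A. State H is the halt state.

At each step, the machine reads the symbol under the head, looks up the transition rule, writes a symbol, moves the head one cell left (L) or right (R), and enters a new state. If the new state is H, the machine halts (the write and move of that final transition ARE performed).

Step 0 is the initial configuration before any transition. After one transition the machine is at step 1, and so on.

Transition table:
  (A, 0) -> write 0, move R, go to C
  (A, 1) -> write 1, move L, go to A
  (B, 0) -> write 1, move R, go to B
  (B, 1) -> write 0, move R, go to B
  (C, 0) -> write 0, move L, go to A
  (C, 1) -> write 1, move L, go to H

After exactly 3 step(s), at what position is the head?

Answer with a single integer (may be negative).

Step 1: in state A at pos -1, read 1 -> (A,1)->write 1,move L,goto A. Now: state=A, head=-2, tape[-3..4]=00101010 (head:  ^)
Step 2: in state A at pos -2, read 0 -> (A,0)->write 0,move R,goto C. Now: state=C, head=-1, tape[-3..4]=00101010 (head:   ^)
Step 3: in state C at pos -1, read 1 -> (C,1)->write 1,move L,goto H. Now: state=H, head=-2, tape[-3..4]=00101010 (head:  ^)

Answer: -2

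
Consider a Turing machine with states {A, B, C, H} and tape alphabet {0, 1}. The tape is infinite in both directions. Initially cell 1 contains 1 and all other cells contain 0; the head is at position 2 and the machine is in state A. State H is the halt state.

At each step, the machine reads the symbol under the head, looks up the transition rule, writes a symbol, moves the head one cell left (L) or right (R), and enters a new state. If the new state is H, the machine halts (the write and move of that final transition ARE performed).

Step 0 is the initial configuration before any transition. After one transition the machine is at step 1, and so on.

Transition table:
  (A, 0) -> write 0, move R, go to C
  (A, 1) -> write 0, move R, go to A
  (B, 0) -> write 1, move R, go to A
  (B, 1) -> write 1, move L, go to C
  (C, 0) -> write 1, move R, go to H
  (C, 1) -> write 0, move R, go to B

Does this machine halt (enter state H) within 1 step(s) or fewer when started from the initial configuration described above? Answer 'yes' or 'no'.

Step 1: in state A at pos 2, read 0 -> (A,0)->write 0,move R,goto C. Now: state=C, head=3, tape[0..4]=01000 (head:    ^)
After 1 step(s): state = C (not H) -> not halted within 1 -> no

Answer: no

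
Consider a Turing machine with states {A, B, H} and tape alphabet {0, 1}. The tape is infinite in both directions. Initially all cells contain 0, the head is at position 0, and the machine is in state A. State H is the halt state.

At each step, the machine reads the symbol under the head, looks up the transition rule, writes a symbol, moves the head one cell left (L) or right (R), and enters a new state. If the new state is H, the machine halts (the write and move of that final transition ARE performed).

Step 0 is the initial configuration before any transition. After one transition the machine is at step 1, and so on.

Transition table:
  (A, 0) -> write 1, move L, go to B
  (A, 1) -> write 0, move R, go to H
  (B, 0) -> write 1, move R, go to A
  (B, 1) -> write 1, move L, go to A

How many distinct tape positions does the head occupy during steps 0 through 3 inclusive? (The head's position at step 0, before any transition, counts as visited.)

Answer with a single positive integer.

Answer: 3

Derivation:
Step 1: in state A at pos 0, read 0 -> (A,0)->write 1,move L,goto B. Now: state=B, head=-1, tape[-2..1]=0010 (head:  ^)
Step 2: in state B at pos -1, read 0 -> (B,0)->write 1,move R,goto A. Now: state=A, head=0, tape[-2..1]=0110 (head:   ^)
Step 3: in state A at pos 0, read 1 -> (A,1)->write 0,move R,goto H. Now: state=H, head=1, tape[-2..2]=01000 (head:    ^)
Head positions at steps 0..3: starting at 0, distinct positions visited = {-1, 0, 1} -> 3 position(s)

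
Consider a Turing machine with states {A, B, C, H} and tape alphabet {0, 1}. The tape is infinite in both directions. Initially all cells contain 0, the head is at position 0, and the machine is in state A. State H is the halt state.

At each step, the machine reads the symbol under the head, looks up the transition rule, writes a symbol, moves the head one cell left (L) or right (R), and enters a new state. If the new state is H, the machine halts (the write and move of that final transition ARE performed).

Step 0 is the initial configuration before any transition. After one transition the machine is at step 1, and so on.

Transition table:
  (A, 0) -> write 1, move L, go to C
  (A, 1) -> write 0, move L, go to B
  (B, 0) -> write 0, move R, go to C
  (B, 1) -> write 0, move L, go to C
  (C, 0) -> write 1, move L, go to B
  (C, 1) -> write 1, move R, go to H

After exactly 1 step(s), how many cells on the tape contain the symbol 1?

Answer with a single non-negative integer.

Answer: 1

Derivation:
Step 1: in state A at pos 0, read 0 -> (A,0)->write 1,move L,goto C. Now: state=C, head=-1, tape[-2..1]=0010 (head:  ^)
Cells containing 1 after step 1: {0} -> 1 cell(s)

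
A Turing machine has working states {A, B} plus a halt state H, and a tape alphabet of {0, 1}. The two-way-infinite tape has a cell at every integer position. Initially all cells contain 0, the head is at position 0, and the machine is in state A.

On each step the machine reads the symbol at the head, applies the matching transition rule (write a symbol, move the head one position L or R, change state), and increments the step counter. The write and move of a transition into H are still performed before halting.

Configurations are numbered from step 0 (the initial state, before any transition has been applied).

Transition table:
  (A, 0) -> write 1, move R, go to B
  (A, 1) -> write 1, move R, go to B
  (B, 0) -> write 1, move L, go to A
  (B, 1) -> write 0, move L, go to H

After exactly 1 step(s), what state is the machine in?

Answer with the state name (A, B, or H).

Step 1: in state A at pos 0, read 0 -> (A,0)->write 1,move R,goto B. Now: state=B, head=1, tape[-1..2]=0100 (head:   ^)

Answer: B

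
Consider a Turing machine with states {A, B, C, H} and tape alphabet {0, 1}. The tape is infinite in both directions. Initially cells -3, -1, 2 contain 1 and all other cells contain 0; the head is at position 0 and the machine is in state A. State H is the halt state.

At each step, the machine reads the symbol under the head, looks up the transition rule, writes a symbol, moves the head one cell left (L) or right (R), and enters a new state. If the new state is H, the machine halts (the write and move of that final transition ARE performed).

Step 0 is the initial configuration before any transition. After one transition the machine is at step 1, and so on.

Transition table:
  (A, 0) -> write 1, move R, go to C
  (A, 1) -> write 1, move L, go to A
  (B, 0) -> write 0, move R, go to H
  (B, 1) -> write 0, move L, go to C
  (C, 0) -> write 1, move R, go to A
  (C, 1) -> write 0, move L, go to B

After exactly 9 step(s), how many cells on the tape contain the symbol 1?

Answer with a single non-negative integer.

Step 1: in state A at pos 0, read 0 -> (A,0)->write 1,move R,goto C. Now: state=C, head=1, tape[-4..3]=01011010 (head:      ^)
Step 2: in state C at pos 1, read 0 -> (C,0)->write 1,move R,goto A. Now: state=A, head=2, tape[-4..3]=01011110 (head:       ^)
Step 3: in state A at pos 2, read 1 -> (A,1)->write 1,move L,goto A. Now: state=A, head=1, tape[-4..3]=01011110 (head:      ^)
Step 4: in state A at pos 1, read 1 -> (A,1)->write 1,move L,goto A. Now: state=A, head=0, tape[-4..3]=01011110 (head:     ^)
Step 5: in state A at pos 0, read 1 -> (A,1)->write 1,move L,goto A. Now: state=A, head=-1, tape[-4..3]=01011110 (head:    ^)
Step 6: in state A at pos -1, read 1 -> (A,1)->write 1,move L,goto A. Now: state=A, head=-2, tape[-4..3]=01011110 (head:   ^)
Step 7: in state A at pos -2, read 0 -> (A,0)->write 1,move R,goto C. Now: state=C, head=-1, tape[-4..3]=01111110 (head:    ^)
Step 8: in state C at pos -1, read 1 -> (C,1)->write 0,move L,goto B. Now: state=B, head=-2, tape[-4..3]=01101110 (head:   ^)
Step 9: in state B at pos -2, read 1 -> (B,1)->write 0,move L,goto C. Now: state=C, head=-3, tape[-4..3]=01001110 (head:  ^)
Cells containing 1 after step 9: {-3, 0, 1, 2} -> 4 cell(s)

Answer: 4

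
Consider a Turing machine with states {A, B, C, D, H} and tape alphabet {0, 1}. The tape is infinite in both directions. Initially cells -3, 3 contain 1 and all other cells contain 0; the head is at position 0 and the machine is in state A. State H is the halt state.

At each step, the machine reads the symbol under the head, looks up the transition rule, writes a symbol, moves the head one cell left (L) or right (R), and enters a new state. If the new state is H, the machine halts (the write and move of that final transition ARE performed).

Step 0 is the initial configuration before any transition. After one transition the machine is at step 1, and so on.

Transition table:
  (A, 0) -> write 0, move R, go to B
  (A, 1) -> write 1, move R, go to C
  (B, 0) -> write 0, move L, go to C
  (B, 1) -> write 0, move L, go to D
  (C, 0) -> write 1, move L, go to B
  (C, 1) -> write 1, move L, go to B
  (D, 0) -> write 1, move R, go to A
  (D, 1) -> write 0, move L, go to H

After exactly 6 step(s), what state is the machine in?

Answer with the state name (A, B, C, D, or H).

Step 1: in state A at pos 0, read 0 -> (A,0)->write 0,move R,goto B. Now: state=B, head=1, tape[-4..4]=010000010 (head:      ^)
Step 2: in state B at pos 1, read 0 -> (B,0)->write 0,move L,goto C. Now: state=C, head=0, tape[-4..4]=010000010 (head:     ^)
Step 3: in state C at pos 0, read 0 -> (C,0)->write 1,move L,goto B. Now: state=B, head=-1, tape[-4..4]=010010010 (head:    ^)
Step 4: in state B at pos -1, read 0 -> (B,0)->write 0,move L,goto C. Now: state=C, head=-2, tape[-4..4]=010010010 (head:   ^)
Step 5: in state C at pos -2, read 0 -> (C,0)->write 1,move L,goto B. Now: state=B, head=-3, tape[-4..4]=011010010 (head:  ^)
Step 6: in state B at pos -3, read 1 -> (B,1)->write 0,move L,goto D. Now: state=D, head=-4, tape[-5..4]=0001010010 (head:  ^)

Answer: D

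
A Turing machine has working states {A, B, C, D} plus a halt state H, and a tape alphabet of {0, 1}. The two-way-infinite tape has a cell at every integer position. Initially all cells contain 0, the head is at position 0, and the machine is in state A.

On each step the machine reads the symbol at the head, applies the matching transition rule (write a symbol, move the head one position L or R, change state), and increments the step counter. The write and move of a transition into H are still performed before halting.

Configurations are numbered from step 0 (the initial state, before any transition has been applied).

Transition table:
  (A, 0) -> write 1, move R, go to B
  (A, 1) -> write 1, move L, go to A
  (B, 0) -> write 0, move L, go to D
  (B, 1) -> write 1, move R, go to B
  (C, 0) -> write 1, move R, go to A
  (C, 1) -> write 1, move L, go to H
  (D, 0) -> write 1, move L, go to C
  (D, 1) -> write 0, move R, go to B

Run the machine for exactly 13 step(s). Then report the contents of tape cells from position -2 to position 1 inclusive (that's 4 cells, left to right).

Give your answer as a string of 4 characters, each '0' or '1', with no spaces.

Answer: 1100

Derivation:
Step 1: in state A at pos 0, read 0 -> (A,0)->write 1,move R,goto B. Now: state=B, head=1, tape[-1..2]=0100 (head:   ^)
Step 2: in state B at pos 1, read 0 -> (B,0)->write 0,move L,goto D. Now: state=D, head=0, tape[-1..2]=0100 (head:  ^)
Step 3: in state D at pos 0, read 1 -> (D,1)->write 0,move R,goto B. Now: state=B, head=1, tape[-1..2]=0000 (head:   ^)
Step 4: in state B at pos 1, read 0 -> (B,0)->write 0,move L,goto D. Now: state=D, head=0, tape[-1..2]=0000 (head:  ^)
Step 5: in state D at pos 0, read 0 -> (D,0)->write 1,move L,goto C. Now: state=C, head=-1, tape[-2..2]=00100 (head:  ^)
Step 6: in state C at pos -1, read 0 -> (C,0)->write 1,move R,goto A. Now: state=A, head=0, tape[-2..2]=01100 (head:   ^)
Step 7: in state A at pos 0, read 1 -> (A,1)->write 1,move L,goto A. Now: state=A, head=-1, tape[-2..2]=01100 (head:  ^)
Step 8: in state A at pos -1, read 1 -> (A,1)->write 1,move L,goto A. Now: state=A, head=-2, tape[-3..2]=001100 (head:  ^)
Step 9: in state A at pos -2, read 0 -> (A,0)->write 1,move R,goto B. Now: state=B, head=-1, tape[-3..2]=011100 (head:   ^)
Step 10: in state B at pos -1, read 1 -> (B,1)->write 1,move R,goto B. Now: state=B, head=0, tape[-3..2]=011100 (head:    ^)
Step 11: in state B at pos 0, read 1 -> (B,1)->write 1,move R,goto B. Now: state=B, head=1, tape[-3..2]=011100 (head:     ^)
Step 12: in state B at pos 1, read 0 -> (B,0)->write 0,move L,goto D. Now: state=D, head=0, tape[-3..2]=011100 (head:    ^)
Step 13: in state D at pos 0, read 1 -> (D,1)->write 0,move R,goto B. Now: state=B, head=1, tape[-3..2]=011000 (head:     ^)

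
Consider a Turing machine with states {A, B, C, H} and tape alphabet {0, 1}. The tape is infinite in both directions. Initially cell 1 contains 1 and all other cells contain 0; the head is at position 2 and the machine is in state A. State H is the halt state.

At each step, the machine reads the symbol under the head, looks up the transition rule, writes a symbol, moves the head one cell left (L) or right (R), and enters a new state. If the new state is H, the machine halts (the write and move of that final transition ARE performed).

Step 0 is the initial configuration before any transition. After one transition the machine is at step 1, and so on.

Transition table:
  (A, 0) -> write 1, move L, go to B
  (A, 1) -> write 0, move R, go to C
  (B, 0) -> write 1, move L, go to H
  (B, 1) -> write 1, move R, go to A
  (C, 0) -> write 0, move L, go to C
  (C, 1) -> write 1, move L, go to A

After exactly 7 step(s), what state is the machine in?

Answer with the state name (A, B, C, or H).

Step 1: in state A at pos 2, read 0 -> (A,0)->write 1,move L,goto B. Now: state=B, head=1, tape[0..3]=0110 (head:  ^)
Step 2: in state B at pos 1, read 1 -> (B,1)->write 1,move R,goto A. Now: state=A, head=2, tape[0..3]=0110 (head:   ^)
Step 3: in state A at pos 2, read 1 -> (A,1)->write 0,move R,goto C. Now: state=C, head=3, tape[0..4]=01000 (head:    ^)
Step 4: in state C at pos 3, read 0 -> (C,0)->write 0,move L,goto C. Now: state=C, head=2, tape[0..4]=01000 (head:   ^)
Step 5: in state C at pos 2, read 0 -> (C,0)->write 0,move L,goto C. Now: state=C, head=1, tape[0..4]=01000 (head:  ^)
Step 6: in state C at pos 1, read 1 -> (C,1)->write 1,move L,goto A. Now: state=A, head=0, tape[-1..4]=001000 (head:  ^)
Step 7: in state A at pos 0, read 0 -> (A,0)->write 1,move L,goto B. Now: state=B, head=-1, tape[-2..4]=0011000 (head:  ^)

Answer: B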